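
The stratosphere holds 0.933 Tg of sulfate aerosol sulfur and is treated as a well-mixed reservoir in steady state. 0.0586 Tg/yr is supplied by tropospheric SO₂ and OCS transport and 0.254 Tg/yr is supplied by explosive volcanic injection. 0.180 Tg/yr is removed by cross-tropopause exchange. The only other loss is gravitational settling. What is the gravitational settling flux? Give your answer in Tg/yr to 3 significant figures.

0.133 Tg/yr

At steady state ΣF_in = ΣF_out.
ΣF_in = 0.0586 + 0.254 = 0.31260 Tg/yr.
Gravitational settling flux = ΣF_in − (0.180) = 0.31260 − 0.1800 = 0.1326 Tg/yr.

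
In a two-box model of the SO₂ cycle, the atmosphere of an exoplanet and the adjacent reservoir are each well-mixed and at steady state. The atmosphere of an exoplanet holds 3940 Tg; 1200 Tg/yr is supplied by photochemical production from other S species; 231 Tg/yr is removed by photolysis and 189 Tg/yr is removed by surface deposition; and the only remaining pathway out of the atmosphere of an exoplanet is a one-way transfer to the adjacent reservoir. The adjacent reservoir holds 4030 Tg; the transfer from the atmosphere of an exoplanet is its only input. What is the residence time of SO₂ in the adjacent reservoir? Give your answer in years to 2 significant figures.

5.2 yr

Balance the atmosphere of an exoplanet: ΣF_in = 1200.0 Tg/yr.
Transfer to the adjacent reservoir = ΣF_in − (231 + 189) = 780.00 Tg/yr.
At steady state the output of the adjacent reservoir equals its input, 780.00 Tg/yr.
τ = M / F = 4030 / 780.00 = 5.167 yr.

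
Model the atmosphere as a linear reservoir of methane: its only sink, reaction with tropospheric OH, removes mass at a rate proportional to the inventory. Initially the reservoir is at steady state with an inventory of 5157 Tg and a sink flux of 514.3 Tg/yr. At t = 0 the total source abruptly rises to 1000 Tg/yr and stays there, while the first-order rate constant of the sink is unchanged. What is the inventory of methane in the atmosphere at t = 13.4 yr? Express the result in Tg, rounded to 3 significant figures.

The sink rate constant is k = F₀/M₀ = 514.3/5157 = 0.09973 yr⁻¹.
Solving dM/dt = F₁ − kM with M(0) = M₀ gives M(t) = F₁/k + (M₀ − F₁/k)·e^(−kt).
F₁/k = 1000/0.09973 = 10027 Tg; kt = 0.09973 × 13.4 = 1.336, e^(−kt) = 0.2628.
M(13.4) = 10027 + (5157 − 10027) × 0.2628 = 10027 − 1280 = 8747.3 Tg.

8750 Tg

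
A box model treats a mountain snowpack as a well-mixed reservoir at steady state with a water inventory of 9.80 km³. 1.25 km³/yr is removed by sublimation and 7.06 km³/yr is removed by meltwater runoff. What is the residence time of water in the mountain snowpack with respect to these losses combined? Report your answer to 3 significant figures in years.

1.18 yr

Total removal = 1.250 + 7.060 = 8.3100 km³/yr.
τ = M / ΣF_out = 9.80 / 8.3100 = 1.179 yr.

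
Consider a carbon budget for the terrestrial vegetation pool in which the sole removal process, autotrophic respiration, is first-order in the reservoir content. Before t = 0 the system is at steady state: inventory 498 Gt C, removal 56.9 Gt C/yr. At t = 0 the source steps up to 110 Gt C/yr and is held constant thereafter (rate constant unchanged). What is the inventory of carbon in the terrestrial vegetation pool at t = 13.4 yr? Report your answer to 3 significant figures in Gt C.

The sink rate constant is k = F₀/M₀ = 56.9/498 = 0.1143 yr⁻¹.
Solving dM/dt = F₁ − kM with M(0) = M₀ gives M(t) = F₁/k + (M₀ − F₁/k)·e^(−kt).
F₁/k = 110/0.1143 = 962.74 Gt C; kt = 0.1143 × 13.4 = 1.531, e^(−kt) = 0.2163.
M(13.4) = 962.74 + (498 − 962.74) × 0.2163 = 962.74 − 100.5 = 862.21 Gt C.

862 Gt C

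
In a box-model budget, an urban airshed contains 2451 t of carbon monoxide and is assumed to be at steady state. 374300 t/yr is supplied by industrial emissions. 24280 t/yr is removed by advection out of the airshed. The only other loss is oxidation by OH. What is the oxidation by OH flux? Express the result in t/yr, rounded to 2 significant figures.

350000 t/yr

At steady state ΣF_in = ΣF_out.
ΣF_in = 374300 t/yr.
Oxidation by OH flux = ΣF_in − (24280) = 374300 − 24280 = 350000 t/yr.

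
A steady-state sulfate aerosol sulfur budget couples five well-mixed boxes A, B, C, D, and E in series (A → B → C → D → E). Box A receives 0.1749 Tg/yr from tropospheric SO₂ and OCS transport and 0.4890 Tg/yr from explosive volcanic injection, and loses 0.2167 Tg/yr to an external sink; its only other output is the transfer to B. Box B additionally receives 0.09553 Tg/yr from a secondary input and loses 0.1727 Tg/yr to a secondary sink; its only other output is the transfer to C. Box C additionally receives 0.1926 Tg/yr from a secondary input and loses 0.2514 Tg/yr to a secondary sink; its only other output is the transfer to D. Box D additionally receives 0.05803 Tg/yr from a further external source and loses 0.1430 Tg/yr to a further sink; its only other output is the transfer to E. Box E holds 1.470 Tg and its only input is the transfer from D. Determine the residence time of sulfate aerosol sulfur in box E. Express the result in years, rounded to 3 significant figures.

6.50 yr

Box A: F(A→B) = (0.1749 + 0.4890) − 0.2167 = 0.44720 Tg/yr.
Box B: F(B→C) = (0.44720 + 0.09553) − 0.1727 = 0.37003 Tg/yr.
Box C: F(C→D) = (0.37003 + 0.1926) − 0.2514 = 0.31123 Tg/yr.
Box D: F(D→E) = (0.31123 + 0.05803) − 0.1430 = 0.22626 Tg/yr.
Box E throughput = its input = 0.22626 Tg/yr; τ = 1.470 / 0.22626 = 6.497 yr.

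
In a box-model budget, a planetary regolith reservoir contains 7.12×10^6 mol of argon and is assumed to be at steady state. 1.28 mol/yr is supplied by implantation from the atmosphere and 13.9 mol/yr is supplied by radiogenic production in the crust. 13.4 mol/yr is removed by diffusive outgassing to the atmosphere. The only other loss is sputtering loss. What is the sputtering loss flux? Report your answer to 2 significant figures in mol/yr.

1.8 mol/yr

At steady state ΣF_in = ΣF_out.
ΣF_in = 1.28 + 13.9 = 15.180 mol/yr.
Sputtering loss flux = ΣF_in − (13.4) = 15.180 − 13.40 = 1.780 mol/yr.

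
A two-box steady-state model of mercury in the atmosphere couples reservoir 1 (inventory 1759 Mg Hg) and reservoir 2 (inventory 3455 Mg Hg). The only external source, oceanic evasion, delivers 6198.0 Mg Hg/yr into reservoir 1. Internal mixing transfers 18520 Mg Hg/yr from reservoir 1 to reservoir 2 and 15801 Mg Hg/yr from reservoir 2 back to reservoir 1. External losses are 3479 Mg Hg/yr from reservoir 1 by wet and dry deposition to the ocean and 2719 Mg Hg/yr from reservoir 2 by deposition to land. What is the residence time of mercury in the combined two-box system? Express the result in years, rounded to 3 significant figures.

0.841 yr

For the system as a whole, the A↔B exchange is internal and contributes nothing to the throughput; only the external sinks remove mass.
M_total = 1759 + 3455 = 5214.0 Mg Hg.
ΣF_external_out = 3479 + 2719 = 6198.0 Mg Hg/yr.
τ = M_total / ΣF_ext = 5214.0 / 6198.0 = 0.8412 yr.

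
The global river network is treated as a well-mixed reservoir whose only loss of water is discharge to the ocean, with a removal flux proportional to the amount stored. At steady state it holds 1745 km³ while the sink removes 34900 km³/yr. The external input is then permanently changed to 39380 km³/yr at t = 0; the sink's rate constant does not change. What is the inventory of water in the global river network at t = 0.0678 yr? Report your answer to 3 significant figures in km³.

1910 km³

τ = M₀/F₀ = 1745/34900 = 0.05000 yr; rate constant k = 1/τ.
New steady state M_∞ = F₁/k = F₁·τ = 39380 × 0.05000 = 1969.0 km³.
M(t) = M_∞ + (M₀ − M_∞)·e^(−t/τ); t/τ = 0.0678/0.05000 = 1.356, so e^(−t/τ) = 0.2577.
M(t) = 1969.0 − 224.0 × 0.2577 = 1911.3 km³.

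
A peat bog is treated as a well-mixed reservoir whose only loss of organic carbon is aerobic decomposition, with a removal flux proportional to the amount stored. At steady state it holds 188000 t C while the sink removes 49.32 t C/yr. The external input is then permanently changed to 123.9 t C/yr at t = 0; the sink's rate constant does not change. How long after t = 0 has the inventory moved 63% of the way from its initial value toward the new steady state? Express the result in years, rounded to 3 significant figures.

τ = M₀/F₀ = 188000/49.32 = 3812 yr.
The remaining gap fraction is e^(−t/τ); 63% covered ⇒ e^(−t/τ) = 0.370.
t = −τ ln(0.370) = 3812 × 0.9943 = 3790 yr.

3790 yr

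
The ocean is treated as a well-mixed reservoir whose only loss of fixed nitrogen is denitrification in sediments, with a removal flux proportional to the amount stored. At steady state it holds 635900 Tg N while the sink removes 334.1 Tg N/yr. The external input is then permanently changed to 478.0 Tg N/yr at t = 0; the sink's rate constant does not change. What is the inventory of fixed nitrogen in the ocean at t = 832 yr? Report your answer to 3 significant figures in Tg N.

733000 Tg N

Residence time τ = M₀/F₀ = 1903 yr. The eventual steady state is M_∞ = M₀·(F₁/F₀) = 635900 × 478.0/334.1 = 909790 Tg N.
The anomaly ΔM(t) = M(t) − M_∞ decays as ΔM₀·e^(−t/τ) with ΔM₀ = 635900 − 909790 = −273900 Tg N.
At t = 832 yr, e^(−t/τ) = e^(−0.4371) = 0.6459, so ΔM = −176900 Tg N and M = 909790 − 176900 = 732890 Tg N.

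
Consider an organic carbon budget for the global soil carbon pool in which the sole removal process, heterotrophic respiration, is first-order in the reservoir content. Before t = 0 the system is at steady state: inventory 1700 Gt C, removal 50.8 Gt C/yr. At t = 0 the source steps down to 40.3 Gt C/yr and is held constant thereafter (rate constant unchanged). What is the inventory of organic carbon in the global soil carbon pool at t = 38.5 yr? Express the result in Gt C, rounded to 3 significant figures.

The sink rate constant is k = F₀/M₀ = 50.8/1700 = 0.02988 yr⁻¹.
Solving dM/dt = F₁ − kM with M(0) = M₀ gives M(t) = F₁/k + (M₀ − F₁/k)·e^(−kt).
F₁/k = 40.3/0.02988 = 1348.6 Gt C; kt = 0.02988 × 38.5 = 1.150, e^(−kt) = 0.3165.
M(38.5) = 1348.6 + (1700 − 1348.6) × 0.3165 = 1348.6 + 111.2 = 1459.8 Gt C.

1460 Gt C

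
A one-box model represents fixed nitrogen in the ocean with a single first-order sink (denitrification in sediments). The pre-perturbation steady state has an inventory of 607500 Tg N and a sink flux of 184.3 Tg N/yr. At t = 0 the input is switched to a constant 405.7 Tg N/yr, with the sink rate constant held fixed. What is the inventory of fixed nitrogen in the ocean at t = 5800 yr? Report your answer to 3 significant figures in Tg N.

1.21×10^6 Tg N

τ = M₀/F₀ = 607500/184.3 = 3296 yr; rate constant k = 1/τ.
New steady state M_∞ = F₁/k = F₁·τ = 405.7 × 3296 = 1.3373×10^6 Tg N.
M(t) = M_∞ + (M₀ − M_∞)·e^(−t/τ); t/τ = 5800/3296 = 1.760, so e^(−t/τ) = 0.1721.
M(t) = 1.3373×10^6 − 729800 × 0.1721 = 1.2117×10^6 Tg N.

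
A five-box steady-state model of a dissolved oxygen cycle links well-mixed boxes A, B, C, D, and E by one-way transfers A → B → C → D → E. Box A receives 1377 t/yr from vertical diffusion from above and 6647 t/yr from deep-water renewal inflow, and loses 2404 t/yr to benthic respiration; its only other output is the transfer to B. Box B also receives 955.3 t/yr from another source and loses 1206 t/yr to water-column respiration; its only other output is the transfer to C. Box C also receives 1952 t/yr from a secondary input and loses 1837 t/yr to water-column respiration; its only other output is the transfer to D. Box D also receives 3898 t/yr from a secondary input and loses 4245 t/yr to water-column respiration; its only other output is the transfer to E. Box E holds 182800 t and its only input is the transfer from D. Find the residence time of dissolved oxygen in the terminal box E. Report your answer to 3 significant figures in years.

35.6 yr

Box A: F(A→B) = (1377 + 6647) − 2404 = 5620.0 t/yr.
Box B: F(B→C) = (5620.0 + 955.3) − 1206 = 5369.3 t/yr.
Box C: F(C→D) = (5369.3 + 1952) − 1837 = 5484.3 t/yr.
Box D: F(D→E) = (5484.3 + 3898) − 4245 = 5137.3 t/yr.
Box E throughput = its input = 5137.3 t/yr; τ = 182800 / 5137.3 = 35.58 yr.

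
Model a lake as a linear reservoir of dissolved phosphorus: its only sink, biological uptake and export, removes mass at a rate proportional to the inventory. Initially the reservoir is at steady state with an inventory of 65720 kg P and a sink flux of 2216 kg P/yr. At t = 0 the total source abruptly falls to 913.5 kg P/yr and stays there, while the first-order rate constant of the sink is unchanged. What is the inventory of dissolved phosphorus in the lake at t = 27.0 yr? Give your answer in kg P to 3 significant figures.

Residence time τ = M₀/F₀ = 29.66 yr. The eventual steady state is M_∞ = M₀·(F₁/F₀) = 65720 × 913.5/2216 = 27092 kg P.
The anomaly ΔM(t) = M(t) − M_∞ decays as ΔM₀·e^(−t/τ) with ΔM₀ = 65720 − 27092 = 38630 kg P.
At t = 27.0 yr, e^(−t/τ) = e^(−0.9104) = 0.4024, so ΔM = 15540 kg P and M = 27092 + 15540 = 42634 kg P.

42600 kg P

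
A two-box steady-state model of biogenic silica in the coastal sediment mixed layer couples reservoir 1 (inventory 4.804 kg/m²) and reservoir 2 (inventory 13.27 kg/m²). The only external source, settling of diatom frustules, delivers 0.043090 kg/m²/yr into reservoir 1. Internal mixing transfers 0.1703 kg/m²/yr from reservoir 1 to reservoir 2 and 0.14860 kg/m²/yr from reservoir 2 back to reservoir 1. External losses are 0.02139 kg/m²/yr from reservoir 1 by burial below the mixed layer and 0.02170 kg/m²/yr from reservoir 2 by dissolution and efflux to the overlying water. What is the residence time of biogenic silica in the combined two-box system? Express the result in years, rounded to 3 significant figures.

For the system as a whole, the A↔B exchange is internal and contributes nothing to the throughput; only the external sinks remove mass.
M_total = 4.804 + 13.27 = 18.074 kg/m².
ΣF_external_out = 0.02139 + 0.02170 = 0.043090 kg/m²/yr.
τ = M_total / ΣF_ext = 18.074 / 0.043090 = 419.4 yr.

419 yr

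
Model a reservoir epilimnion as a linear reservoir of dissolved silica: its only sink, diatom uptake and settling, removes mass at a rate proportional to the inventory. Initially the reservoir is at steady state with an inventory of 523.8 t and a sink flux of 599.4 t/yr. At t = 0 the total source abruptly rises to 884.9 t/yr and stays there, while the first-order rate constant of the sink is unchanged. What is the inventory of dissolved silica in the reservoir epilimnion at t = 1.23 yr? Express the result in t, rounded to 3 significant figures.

712 t

τ = M₀/F₀ = 523.8/599.4 = 0.8739 yr; rate constant k = 1/τ.
New steady state M_∞ = F₁/k = F₁·τ = 884.9 × 0.8739 = 773.29 t.
M(t) = M_∞ + (M₀ − M_∞)·e^(−t/τ); t/τ = 1.23/0.8739 = 1.408, so e^(−t/τ) = 0.2447.
M(t) = 773.29 − 249.5 × 0.2447 = 712.23 t.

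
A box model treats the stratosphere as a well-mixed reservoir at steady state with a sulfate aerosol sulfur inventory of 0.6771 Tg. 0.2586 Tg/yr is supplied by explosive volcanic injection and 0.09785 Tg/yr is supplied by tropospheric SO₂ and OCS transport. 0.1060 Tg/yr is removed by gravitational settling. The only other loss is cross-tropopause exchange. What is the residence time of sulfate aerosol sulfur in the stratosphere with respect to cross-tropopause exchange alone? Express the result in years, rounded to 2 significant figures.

At steady state ΣF_in = ΣF_out.
ΣF_in = 0.2586 + 0.09785 = 0.35645 Tg/yr.
Cross-tropopause exchange flux = ΣF_in − (0.1060) = 0.35645 − 0.1060 = 0.2505 Tg/yr.
τ = M / F = 0.6771 / 0.2505 = 2.704 yr.

2.7 yr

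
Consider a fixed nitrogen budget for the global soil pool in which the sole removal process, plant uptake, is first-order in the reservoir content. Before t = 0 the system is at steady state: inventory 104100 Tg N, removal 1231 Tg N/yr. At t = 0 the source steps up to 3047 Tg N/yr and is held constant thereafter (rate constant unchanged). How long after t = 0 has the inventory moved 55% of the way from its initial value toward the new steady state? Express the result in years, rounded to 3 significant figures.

67.5 yr

τ = M₀/F₀ = 104100/1231 = 84.57 yr.
The remaining gap fraction is e^(−t/τ); 55% covered ⇒ e^(−t/τ) = 0.450.
t = −τ ln(0.450) = 84.57 × 0.7985 = 67.53 yr.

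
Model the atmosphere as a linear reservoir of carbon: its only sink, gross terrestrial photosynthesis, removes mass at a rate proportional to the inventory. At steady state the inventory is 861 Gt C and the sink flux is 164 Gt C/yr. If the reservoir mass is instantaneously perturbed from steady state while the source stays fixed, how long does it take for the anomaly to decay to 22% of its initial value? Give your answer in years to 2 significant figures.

7.9 yr

For a linear reservoir the anomaly decays as exp(−t/τ) with τ = M/F = 861/164 = 5.250 yr.
exp(−t/τ) = 0.22 ⇒ t = −τ ln(0.22) = 5.250 × 1.514 = 7.949 yr.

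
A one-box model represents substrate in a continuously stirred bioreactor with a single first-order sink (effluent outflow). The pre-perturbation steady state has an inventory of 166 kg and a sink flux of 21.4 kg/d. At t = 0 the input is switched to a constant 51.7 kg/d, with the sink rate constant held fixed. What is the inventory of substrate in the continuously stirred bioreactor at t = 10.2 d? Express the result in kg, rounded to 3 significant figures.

338 kg

The sink rate constant is k = F₀/M₀ = 21.4/166 = 0.1289 d⁻¹.
Solving dM/dt = F₁ − kM with M(0) = M₀ gives M(t) = F₁/k + (M₀ − F₁/k)·e^(−kt).
F₁/k = 51.7/0.1289 = 401.04 kg; kt = 0.1289 × 10.2 = 1.315, e^(−kt) = 0.2685.
M(10.2) = 401.04 + (166 − 401.04) × 0.2685 = 401.04 − 63.11 = 337.93 kg.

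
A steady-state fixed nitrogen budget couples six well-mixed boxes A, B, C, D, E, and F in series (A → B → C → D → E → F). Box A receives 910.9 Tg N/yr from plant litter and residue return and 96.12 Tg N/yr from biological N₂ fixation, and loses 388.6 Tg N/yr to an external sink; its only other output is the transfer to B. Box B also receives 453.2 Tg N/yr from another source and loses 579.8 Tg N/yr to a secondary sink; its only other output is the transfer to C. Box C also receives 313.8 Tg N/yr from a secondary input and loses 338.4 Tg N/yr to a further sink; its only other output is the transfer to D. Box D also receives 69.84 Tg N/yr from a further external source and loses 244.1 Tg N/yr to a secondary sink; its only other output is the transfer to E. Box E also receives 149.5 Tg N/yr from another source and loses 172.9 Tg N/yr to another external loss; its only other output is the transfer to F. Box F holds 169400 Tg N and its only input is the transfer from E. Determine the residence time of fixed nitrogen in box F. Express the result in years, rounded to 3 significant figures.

Box A: F(A→B) = (910.9 + 96.12) − 388.6 = 618.42 Tg N/yr.
Box B: F(B→C) = (618.42 + 453.2) − 579.8 = 491.82 Tg N/yr.
Box C: F(C→D) = (491.82 + 313.8) − 338.4 = 467.22 Tg N/yr.
Box D: F(D→E) = (467.22 + 69.84) − 244.1 = 292.96 Tg N/yr.
Box E: F(E→F) = (292.96 + 149.5) − 172.9 = 269.56 Tg N/yr.
Box F throughput = its input = 269.56 Tg N/yr; τ = 169400 / 269.56 = 628.4 yr.

628 yr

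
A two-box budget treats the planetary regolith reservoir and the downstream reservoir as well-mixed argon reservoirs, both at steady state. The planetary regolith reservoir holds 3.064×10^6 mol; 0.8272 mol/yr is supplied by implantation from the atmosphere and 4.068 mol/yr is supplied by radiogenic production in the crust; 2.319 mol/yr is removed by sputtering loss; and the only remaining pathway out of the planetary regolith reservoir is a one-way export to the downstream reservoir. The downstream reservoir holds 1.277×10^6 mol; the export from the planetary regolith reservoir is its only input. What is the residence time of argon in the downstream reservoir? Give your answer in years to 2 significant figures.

Balance the planetary regolith reservoir: ΣF_in = 0.8272 + 4.068 = 4.8952 mol/yr.
Export to the downstream reservoir = ΣF_in − (2.319) = 2.5762 mol/yr.
At steady state the output of the downstream reservoir equals its input, 2.5762 mol/yr.
τ = M / F = 1.277×10^6 / 2.5762 = 495700 yr.

500000 yr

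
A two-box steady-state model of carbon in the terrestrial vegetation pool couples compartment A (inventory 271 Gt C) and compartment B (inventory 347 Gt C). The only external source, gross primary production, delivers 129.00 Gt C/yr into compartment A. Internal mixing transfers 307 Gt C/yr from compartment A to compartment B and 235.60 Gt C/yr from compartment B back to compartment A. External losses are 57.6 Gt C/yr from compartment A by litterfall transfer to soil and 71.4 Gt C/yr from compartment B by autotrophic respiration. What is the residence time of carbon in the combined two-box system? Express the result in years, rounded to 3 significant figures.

Residence time in the combined system uses the total inventory and the total *external* removal — internal exchanges between the two boxes cancel.
M_total = 271 + 347 = 618.00 Gt C.
ΣF_external_out = 57.6 + 71.4 = 129.00 Gt C/yr.
τ = M_total / ΣF_ext = 618.00 / 129.00 = 4.791 yr.

4.79 yr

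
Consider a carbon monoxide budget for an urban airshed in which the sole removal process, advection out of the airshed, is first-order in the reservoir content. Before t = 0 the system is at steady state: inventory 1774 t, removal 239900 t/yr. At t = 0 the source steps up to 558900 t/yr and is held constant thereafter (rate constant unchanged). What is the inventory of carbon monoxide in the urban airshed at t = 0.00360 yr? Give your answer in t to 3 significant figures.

τ = M₀/F₀ = 1774/239900 = 0.007395 yr; rate constant k = 1/τ.
New steady state M_∞ = F₁/k = F₁·τ = 558900 × 0.007395 = 4132.9 t.
M(t) = M_∞ + (M₀ − M_∞)·e^(−t/τ); t/τ = 0.00360/0.007395 = 0.4868, so e^(−t/τ) = 0.6146.
M(t) = 4132.9 − 2359 × 0.6146 = 2683.2 t.

2680 t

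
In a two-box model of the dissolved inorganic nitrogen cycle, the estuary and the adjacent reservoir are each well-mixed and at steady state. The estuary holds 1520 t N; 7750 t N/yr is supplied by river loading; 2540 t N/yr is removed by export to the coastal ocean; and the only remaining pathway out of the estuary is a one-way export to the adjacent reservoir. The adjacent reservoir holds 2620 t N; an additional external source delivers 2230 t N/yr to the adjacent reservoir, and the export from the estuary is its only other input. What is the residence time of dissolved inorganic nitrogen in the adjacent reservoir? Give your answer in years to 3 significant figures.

0.352 yr

Balance the estuary: ΣF_in = 7750.0 t N/yr.
Export to the adjacent reservoir = ΣF_in − (2540) = 5210.0 t N/yr.
Total input to the adjacent reservoir = 5210.0 + 2230 = 7440.0 t N/yr; at steady state this equals its total output.
τ = M / F = 2620 / 7440.0 = 0.3522 yr.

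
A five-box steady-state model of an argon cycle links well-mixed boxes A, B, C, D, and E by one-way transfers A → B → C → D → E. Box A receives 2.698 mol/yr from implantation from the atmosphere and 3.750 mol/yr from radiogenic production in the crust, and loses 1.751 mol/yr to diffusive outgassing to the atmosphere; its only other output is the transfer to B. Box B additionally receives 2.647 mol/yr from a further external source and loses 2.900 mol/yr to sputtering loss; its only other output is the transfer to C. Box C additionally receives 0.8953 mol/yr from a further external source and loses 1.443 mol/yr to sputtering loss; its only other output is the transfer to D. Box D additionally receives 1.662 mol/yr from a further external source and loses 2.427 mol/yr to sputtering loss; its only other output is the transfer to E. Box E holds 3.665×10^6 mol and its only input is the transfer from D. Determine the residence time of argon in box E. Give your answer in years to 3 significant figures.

Box A: F(A→B) = (2.698 + 3.750) − 1.751 = 4.6970 mol/yr.
Box B: F(B→C) = (4.6970 + 2.647) − 2.900 = 4.4440 mol/yr.
Box C: F(C→D) = (4.4440 + 0.8953) − 1.443 = 3.8963 mol/yr.
Box D: F(D→E) = (3.8963 + 1.662) − 2.427 = 3.1313 mol/yr.
Box E throughput = its input = 3.1313 mol/yr; τ = 3.665×10^6 / 3.1313 = 1.170×10^6 yr.

1.17×10^6 yr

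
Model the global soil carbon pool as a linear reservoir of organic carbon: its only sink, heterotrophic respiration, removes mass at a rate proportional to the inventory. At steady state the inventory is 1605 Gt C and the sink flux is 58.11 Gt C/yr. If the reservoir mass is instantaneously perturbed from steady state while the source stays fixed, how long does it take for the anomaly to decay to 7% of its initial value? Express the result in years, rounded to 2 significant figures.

For a linear reservoir the anomaly decays as exp(−t/τ) with τ = M/F = 1605/58.11 = 27.62 yr.
exp(−t/τ) = 0.07 ⇒ t = −τ ln(0.07) = 27.62 × 2.659 = 73.45 yr.

73 yr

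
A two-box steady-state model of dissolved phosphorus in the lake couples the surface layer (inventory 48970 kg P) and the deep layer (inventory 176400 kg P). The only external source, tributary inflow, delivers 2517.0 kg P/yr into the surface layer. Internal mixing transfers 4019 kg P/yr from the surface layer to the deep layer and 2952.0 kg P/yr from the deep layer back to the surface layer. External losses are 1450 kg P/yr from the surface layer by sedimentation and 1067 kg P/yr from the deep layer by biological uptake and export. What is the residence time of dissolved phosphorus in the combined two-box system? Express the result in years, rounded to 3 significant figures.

89.5 yr

Residence time in the combined system uses the total inventory and the total *external* removal — internal exchanges between the two boxes cancel.
M_total = 48970 + 176400 = 225370 kg P.
ΣF_external_out = 1450 + 1067 = 2517.0 kg P/yr.
τ = M_total / ΣF_ext = 225370 / 2517.0 = 89.54 yr.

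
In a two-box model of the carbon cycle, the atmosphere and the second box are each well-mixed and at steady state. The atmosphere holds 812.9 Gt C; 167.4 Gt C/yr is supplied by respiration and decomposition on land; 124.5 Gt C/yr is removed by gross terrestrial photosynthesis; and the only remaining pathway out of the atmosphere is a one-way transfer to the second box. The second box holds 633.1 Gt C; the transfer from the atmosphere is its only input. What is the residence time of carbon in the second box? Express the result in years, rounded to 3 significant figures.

14.8 yr

Balance the atmosphere: ΣF_in = 167.40 Gt C/yr.
Transfer to the second box = ΣF_in − (124.5) = 42.900 Gt C/yr.
At steady state the output of the second box equals its input, 42.900 Gt C/yr.
τ = M / F = 633.1 / 42.900 = 14.76 yr.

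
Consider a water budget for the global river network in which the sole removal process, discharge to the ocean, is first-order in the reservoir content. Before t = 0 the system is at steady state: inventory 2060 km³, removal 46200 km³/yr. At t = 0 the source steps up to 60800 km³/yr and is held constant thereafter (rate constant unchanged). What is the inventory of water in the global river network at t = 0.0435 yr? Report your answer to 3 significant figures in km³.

2470 km³

The sink rate constant is k = F₀/M₀ = 46200/2060 = 22.43 yr⁻¹.
Solving dM/dt = F₁ − kM with M(0) = M₀ gives M(t) = F₁/k + (M₀ − F₁/k)·e^(−kt).
F₁/k = 60800/22.43 = 2711.0 km³; kt = 22.43 × 0.0435 = 0.9756, e^(−kt) = 0.3770.
M(0.0435) = 2711.0 + (2060 − 2711.0) × 0.3770 = 2711.0 − 245.4 = 2465.6 km³.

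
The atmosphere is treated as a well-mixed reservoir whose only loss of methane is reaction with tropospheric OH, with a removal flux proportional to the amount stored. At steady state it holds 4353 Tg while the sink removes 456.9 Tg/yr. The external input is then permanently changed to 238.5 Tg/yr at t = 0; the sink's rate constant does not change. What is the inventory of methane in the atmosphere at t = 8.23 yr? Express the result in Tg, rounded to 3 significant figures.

3150 Tg

Residence time τ = M₀/F₀ = 9.527 yr. The eventual steady state is M_∞ = M₀·(F₁/F₀) = 4353 × 238.5/456.9 = 2272.2 Tg.
The anomaly ΔM(t) = M(t) − M_∞ decays as ΔM₀·e^(−t/τ) with ΔM₀ = 4353 − 2272.2 = 2081 Tg.
At t = 8.23 yr, e^(−t/τ) = e^(−0.8638) = 0.4215, so ΔM = 877.1 Tg and M = 2272.2 + 877.1 = 3149.4 Tg.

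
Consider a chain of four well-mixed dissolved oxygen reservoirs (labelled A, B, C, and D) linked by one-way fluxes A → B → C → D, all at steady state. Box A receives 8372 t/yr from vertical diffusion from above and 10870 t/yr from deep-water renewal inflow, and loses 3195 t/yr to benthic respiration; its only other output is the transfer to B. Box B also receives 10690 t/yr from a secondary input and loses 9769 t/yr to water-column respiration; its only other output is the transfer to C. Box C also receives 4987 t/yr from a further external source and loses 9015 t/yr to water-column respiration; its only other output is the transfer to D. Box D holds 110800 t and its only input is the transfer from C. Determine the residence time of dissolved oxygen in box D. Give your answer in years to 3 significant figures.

8.56 yr

Box A: F(A→B) = (8372 + 10870) − 3195 = 16047 t/yr.
Box B: F(B→C) = (16047 + 10690) − 9769 = 16968 t/yr.
Box C: F(C→D) = (16968 + 4987) − 9015 = 12940 t/yr.
Box D throughput = its input = 12940 t/yr; τ = 110800 / 12940 = 8.563 yr.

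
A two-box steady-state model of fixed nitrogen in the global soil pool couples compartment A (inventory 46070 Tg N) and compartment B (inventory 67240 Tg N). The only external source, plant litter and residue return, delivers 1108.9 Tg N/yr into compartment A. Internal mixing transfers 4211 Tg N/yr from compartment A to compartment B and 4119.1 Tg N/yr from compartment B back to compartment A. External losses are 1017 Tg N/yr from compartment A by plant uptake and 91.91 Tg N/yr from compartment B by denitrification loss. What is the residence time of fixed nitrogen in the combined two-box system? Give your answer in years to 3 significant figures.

For the system as a whole, the A↔B exchange is internal and contributes nothing to the throughput; only the external sinks remove mass.
M_total = 46070 + 67240 = 113310 Tg N.
ΣF_external_out = 1017 + 91.91 = 1108.9 Tg N/yr.
τ = M_total / ΣF_ext = 113310 / 1108.9 = 102.2 yr.

102 yr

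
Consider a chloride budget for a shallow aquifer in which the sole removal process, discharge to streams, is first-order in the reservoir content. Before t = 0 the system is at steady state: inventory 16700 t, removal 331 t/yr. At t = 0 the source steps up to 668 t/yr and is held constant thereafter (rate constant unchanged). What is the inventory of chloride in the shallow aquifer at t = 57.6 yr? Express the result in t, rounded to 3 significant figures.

28300 t

The sink rate constant is k = F₀/M₀ = 331/16700 = 0.01982 yr⁻¹.
Solving dM/dt = F₁ − kM with M(0) = M₀ gives M(t) = F₁/k + (M₀ − F₁/k)·e^(−kt).
F₁/k = 668/0.01982 = 33703 t; kt = 0.01982 × 57.6 = 1.142, e^(−kt) = 0.3193.
M(57.6) = 33703 + (16700 − 33703) × 0.3193 = 33703 − 5429 = 28274 t.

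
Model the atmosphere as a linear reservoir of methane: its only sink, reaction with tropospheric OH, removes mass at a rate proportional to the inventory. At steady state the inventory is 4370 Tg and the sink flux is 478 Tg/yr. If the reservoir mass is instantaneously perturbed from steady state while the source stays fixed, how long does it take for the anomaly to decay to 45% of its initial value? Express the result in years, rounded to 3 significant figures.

7.30 yr

For a linear reservoir the anomaly decays as exp(−t/τ) with τ = M/F = 4370/478 = 9.142 yr.
exp(−t/τ) = 0.45 ⇒ t = −τ ln(0.45) = 9.142 × 0.7985 = 7.300 yr.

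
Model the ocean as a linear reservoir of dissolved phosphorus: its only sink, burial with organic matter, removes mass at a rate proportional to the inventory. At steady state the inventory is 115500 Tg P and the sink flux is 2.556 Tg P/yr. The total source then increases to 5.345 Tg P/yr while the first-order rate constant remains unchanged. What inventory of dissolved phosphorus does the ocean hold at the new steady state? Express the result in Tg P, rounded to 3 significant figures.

242000 Tg P

Rate constant k = F/M = 2.556 / 115500 = 2.213×10^-5 yr⁻¹.
At the new steady state, source = k·M_new ⇒ M_new = 5.345 / 2.213×10^-5 = 241500 Tg P.
(Equivalently M_new = M × F_new/F_old = 115500 × 5.345/2.556.)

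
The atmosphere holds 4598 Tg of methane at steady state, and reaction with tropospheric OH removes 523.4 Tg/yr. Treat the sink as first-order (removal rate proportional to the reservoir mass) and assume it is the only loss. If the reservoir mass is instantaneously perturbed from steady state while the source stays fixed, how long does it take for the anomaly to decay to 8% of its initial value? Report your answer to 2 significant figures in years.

For a linear reservoir the anomaly decays as exp(−t/τ) with τ = M/F = 4598/523.4 = 8.785 yr.
exp(−t/τ) = 0.08 ⇒ t = −τ ln(0.08) = 8.785 × 2.526 = 22.19 yr.

22 yr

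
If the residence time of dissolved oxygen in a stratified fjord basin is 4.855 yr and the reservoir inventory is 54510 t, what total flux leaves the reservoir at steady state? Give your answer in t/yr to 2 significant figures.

F = M / τ = 54510 / 4.855 = 11230 t/yr.

11000 t/yr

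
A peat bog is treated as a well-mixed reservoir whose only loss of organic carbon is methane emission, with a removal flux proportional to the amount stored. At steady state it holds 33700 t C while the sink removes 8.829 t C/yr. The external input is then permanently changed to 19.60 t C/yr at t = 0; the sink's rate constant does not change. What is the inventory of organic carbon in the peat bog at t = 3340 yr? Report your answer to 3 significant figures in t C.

Residence time τ = M₀/F₀ = 3817 yr. The eventual steady state is M_∞ = M₀·(F₁/F₀) = 33700 × 19.60/8.829 = 74813 t C.
The anomaly ΔM(t) = M(t) − M_∞ decays as ΔM₀·e^(−t/τ) with ΔM₀ = 33700 − 74813 = −41110 t C.
At t = 3340 yr, e^(−t/τ) = e^(−0.8750) = 0.4168, so ΔM = −17140 t C and M = 74813 − 17140 = 57675 t C.

57700 t C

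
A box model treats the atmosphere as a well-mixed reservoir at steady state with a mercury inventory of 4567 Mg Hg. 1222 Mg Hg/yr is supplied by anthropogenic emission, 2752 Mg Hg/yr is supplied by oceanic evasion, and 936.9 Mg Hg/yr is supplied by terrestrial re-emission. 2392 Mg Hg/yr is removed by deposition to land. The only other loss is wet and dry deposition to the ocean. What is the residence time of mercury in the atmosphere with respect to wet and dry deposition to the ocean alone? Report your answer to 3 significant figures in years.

1.81 yr

At steady state ΣF_in = ΣF_out.
ΣF_in = 1222 + 2752 + 936.9 = 4910.9 Mg Hg/yr.
Wet and dry deposition to the ocean flux = ΣF_in − (2392) = 4910.9 − 2392 = 2519 Mg Hg/yr.
τ = M / F = 4567 / 2519 = 1.813 yr.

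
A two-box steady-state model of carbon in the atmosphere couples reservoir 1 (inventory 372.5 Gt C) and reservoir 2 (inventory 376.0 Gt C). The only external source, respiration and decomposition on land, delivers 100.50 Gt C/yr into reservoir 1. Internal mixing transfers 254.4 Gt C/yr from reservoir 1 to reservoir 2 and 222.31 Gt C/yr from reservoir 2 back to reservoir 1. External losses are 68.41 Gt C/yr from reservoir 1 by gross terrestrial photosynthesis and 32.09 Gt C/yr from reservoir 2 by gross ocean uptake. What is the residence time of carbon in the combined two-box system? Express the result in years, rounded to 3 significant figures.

Treat the two boxes together as one reservoir: the mixing fluxes between them are internal recycling, so τ = ΣM / Σ(external losses).
M_total = 372.5 + 376.0 = 748.50 Gt C.
ΣF_external_out = 68.41 + 32.09 = 100.50 Gt C/yr.
τ = M_total / ΣF_ext = 748.50 / 100.50 = 7.448 yr.

7.45 yr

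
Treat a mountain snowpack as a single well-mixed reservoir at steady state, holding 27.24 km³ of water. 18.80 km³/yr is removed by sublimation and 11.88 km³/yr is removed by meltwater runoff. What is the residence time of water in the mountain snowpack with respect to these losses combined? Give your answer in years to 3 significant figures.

0.888 yr

Total removal = 18.80 + 11.88 = 30.680 km³/yr.
τ = M / ΣF_out = 27.24 / 30.680 = 0.8879 yr.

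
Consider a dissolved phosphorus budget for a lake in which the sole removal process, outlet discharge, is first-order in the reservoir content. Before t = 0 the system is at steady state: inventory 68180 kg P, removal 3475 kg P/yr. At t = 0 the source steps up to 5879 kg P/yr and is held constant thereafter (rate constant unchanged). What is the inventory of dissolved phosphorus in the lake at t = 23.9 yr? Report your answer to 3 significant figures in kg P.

τ = M₀/F₀ = 68180/3475 = 19.62 yr; rate constant k = 1/τ.
New steady state M_∞ = F₁/k = F₁·τ = 5879 × 19.62 = 115350 kg P.
M(t) = M_∞ + (M₀ − M_∞)·e^(−t/τ); t/τ = 23.9/19.62 = 1.218, so e^(−t/τ) = 0.2958.
M(t) = 115350 − 47170 × 0.2958 = 101400 kg P.

101000 kg P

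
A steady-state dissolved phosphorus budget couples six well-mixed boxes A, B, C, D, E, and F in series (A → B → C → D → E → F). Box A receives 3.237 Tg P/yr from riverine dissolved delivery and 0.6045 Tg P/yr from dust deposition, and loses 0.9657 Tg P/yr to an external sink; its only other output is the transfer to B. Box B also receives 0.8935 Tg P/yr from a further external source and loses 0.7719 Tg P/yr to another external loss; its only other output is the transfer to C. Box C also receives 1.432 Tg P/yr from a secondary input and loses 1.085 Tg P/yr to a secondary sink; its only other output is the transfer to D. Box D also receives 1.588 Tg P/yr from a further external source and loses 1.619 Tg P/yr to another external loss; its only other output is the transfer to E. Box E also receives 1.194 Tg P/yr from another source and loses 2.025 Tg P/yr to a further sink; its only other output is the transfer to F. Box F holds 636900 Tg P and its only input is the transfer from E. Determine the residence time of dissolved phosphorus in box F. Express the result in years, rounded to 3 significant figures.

257000 yr

Box A: F(A→B) = (3.237 + 0.6045) − 0.9657 = 2.8758 Tg P/yr.
Box B: F(B→C) = (2.8758 + 0.8935) − 0.7719 = 2.9974 Tg P/yr.
Box C: F(C→D) = (2.9974 + 1.432) − 1.085 = 3.3444 Tg P/yr.
Box D: F(D→E) = (3.3444 + 1.588) − 1.619 = 3.3134 Tg P/yr.
Box E: F(E→F) = (3.3134 + 1.194) − 2.025 = 2.4824 Tg P/yr.
Box F throughput = its input = 2.4824 Tg P/yr; τ = 636900 / 2.4824 = 256600 yr.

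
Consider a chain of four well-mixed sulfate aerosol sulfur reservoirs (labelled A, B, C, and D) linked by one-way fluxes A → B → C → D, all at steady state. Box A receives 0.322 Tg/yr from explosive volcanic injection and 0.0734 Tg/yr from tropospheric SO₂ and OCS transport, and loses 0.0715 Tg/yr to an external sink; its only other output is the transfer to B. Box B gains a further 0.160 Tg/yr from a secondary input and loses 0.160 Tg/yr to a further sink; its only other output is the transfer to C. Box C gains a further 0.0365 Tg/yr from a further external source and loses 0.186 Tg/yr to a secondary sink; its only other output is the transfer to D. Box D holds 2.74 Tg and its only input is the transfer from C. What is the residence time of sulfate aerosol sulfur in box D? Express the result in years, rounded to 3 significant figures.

Box A: F(A→B) = (0.322 + 0.0734) − 0.0715 = 0.32390 Tg/yr.
Box B: F(B→C) = (0.32390 + 0.160) − 0.160 = 0.32390 Tg/yr.
Box C: F(C→D) = (0.32390 + 0.0365) − 0.186 = 0.17440 Tg/yr.
Box D throughput = its input = 0.17440 Tg/yr; τ = 2.74 / 0.17440 = 15.71 yr.

15.7 yr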